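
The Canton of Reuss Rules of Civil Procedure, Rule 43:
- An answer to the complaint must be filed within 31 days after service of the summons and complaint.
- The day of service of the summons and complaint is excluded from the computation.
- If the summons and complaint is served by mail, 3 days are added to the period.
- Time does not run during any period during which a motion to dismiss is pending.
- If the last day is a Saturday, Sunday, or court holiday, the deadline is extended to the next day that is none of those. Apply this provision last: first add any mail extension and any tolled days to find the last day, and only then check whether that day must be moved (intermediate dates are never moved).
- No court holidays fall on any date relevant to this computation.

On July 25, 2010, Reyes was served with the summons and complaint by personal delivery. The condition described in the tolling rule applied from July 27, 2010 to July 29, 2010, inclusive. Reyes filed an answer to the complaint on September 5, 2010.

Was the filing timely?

No

31 days after July 25, 2010 is August 25, 2010.
Service was not by mail, so no mail extension applies.
From July 27, 2010 through July 29, 2010 inclusive is 3 days; tolling adds 3 days: August 25, 2010 + 3 days = August 28, 2010.
August 28, 2010 is Saturday; August 29, 2010 is Sunday. The next qualifying day is August 30, 2010.
The deadline is August 30, 2010; the filing on September 5, 2010 is after that date.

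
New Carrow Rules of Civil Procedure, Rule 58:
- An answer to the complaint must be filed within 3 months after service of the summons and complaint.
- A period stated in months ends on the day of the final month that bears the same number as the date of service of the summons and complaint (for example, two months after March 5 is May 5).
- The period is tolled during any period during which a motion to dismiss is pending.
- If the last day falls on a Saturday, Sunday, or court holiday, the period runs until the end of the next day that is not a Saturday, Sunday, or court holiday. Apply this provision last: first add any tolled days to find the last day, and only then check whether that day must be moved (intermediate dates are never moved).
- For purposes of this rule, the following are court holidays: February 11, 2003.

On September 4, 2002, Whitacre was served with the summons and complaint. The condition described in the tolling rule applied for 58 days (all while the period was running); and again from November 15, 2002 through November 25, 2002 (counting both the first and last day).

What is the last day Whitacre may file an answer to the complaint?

3 months after September 4, 2002 is December 4, 2002.
Tolling adds 58 days: December 4, 2002 + 58 days = January 31, 2003.
From November 15, 2002 through November 25, 2002 inclusive is 11 days; tolling adds 11 days: January 31, 2003 + 11 days = February 11, 2003.
February 11, 2003 is a listed holiday. The next qualifying day is February 12, 2003.

February 12, 2003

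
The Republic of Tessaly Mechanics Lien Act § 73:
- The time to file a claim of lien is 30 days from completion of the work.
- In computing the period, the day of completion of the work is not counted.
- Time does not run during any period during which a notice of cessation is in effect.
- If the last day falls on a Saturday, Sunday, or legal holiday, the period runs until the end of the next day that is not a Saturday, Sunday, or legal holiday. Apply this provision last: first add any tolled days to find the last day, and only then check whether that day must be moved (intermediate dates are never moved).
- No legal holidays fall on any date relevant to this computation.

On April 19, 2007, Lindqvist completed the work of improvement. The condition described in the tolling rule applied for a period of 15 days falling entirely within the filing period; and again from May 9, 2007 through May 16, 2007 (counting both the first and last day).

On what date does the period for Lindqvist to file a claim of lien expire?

30 days after April 19, 2007 is May 19, 2007.
Tolling adds 15 days: May 19, 2007 + 15 days = June 3, 2007.
From May 9, 2007 through May 16, 2007 inclusive is 8 days; tolling adds 8 days: June 3, 2007 + 8 days = June 11, 2007.
June 11, 2007 is a Monday and not a legal holiday, so no extension applies.

June 11, 2007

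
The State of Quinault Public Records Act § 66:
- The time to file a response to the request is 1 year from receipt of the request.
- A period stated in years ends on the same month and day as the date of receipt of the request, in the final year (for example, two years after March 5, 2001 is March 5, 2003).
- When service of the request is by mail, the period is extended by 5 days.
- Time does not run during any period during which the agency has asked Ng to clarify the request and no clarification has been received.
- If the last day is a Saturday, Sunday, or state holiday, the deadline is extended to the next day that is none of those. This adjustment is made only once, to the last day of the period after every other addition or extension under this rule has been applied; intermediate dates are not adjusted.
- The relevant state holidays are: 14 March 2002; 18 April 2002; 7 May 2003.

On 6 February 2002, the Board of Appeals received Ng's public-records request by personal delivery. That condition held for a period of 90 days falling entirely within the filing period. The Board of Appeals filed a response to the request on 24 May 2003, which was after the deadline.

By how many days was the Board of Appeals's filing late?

16 days

1 year after 6 February 2002 is February 6, 2003.
Service was not by mail, so no mail extension applies.
Tolling adds 90 days: February 6, 2003 + 90 days = May 7, 2003.
May 7, 2003 is a listed holiday. The next qualifying day is May 8, 2003.
The deadline is May 8, 2003; from May 8, 2003 to May 24, 2003 is 16 days.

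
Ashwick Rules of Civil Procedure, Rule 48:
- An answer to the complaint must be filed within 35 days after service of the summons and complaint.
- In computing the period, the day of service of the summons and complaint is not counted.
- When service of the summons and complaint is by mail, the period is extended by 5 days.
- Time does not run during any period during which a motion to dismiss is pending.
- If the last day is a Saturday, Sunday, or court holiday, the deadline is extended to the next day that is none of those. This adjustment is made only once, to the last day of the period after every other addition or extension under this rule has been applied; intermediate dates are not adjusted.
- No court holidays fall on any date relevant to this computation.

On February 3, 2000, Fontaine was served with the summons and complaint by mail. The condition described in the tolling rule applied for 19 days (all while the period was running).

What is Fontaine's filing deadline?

April 3, 2000

35 days after February 3, 2000 is March 9, 2000.
Service was by mail, adding 5 days: March 9, 2000 + 5 days = March 14, 2000.
Tolling adds 19 days: March 14, 2000 + 19 days = April 2, 2000.
April 2, 2000 is Sunday. The next qualifying day is April 3, 2000.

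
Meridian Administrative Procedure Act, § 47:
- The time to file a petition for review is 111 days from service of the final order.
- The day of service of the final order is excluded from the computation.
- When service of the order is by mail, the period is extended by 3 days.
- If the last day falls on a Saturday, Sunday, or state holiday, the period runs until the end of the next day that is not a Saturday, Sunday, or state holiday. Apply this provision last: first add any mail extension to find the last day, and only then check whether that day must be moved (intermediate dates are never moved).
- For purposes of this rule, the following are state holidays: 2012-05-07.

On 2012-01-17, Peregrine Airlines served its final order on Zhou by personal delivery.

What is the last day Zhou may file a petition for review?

111 days after 2012-01-17 is May 7, 2012.
Service was not by mail, so no mail extension applies.
May 7, 2012 is a listed holiday. The next qualifying day is May 8, 2012.

May 8, 2012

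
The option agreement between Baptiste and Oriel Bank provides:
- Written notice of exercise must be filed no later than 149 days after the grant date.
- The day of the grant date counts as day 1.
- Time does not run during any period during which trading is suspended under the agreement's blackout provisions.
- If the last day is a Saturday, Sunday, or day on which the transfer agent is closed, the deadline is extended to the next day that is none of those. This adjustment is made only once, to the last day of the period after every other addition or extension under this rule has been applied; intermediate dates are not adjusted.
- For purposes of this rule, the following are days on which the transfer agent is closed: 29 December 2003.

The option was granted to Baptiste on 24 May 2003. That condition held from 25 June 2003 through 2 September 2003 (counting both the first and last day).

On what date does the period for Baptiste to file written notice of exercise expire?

Counting 24 May 2003 as day 1, day 149 is October 19, 2003.
From June 25, 2003 through September 2, 2003 inclusive is 70 days; tolling adds 70 days: October 19, 2003 + 70 days = December 28, 2003.
December 28, 2003 is Sunday; December 29, 2003 is a listed holiday. The next qualifying day is December 30, 2003.

December 30, 2003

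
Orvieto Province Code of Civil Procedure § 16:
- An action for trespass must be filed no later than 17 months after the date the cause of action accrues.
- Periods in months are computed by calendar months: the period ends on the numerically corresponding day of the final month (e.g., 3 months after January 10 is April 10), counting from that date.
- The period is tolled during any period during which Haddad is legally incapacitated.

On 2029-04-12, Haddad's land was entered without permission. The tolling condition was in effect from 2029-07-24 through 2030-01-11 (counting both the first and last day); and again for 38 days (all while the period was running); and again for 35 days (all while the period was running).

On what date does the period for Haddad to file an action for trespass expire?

17 months after 2029-04-12 is September 12, 2030.
From July 24, 2029 through January 11, 2030 inclusive is 172 days; tolling adds 172 days: September 12, 2030 + 172 days = March 3, 2031.
Tolling adds 38 days: March 3, 2031 + 38 days = April 10, 2031.
Tolling adds 35 days: April 10, 2031 + 35 days = May 15, 2031.

May 15, 2031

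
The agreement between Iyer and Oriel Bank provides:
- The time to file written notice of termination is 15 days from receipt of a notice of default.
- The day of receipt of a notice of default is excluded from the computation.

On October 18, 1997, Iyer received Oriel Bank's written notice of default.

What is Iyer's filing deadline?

15 days after October 18, 1997 is November 2, 1997.

November 2, 1997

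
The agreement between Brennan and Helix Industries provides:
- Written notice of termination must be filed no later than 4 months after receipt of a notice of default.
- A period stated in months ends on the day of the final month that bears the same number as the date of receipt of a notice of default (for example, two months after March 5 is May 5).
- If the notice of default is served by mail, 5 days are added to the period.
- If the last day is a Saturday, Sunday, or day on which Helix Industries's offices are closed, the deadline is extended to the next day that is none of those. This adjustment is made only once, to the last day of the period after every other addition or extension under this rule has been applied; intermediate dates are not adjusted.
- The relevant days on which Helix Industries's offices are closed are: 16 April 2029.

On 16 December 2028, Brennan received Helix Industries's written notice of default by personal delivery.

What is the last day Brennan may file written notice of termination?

4 months after 16 December 2028 is April 16, 2029.
Service was not by mail, so no mail extension applies.
April 16, 2029 is a listed holiday. The next qualifying day is April 17, 2029.

April 17, 2029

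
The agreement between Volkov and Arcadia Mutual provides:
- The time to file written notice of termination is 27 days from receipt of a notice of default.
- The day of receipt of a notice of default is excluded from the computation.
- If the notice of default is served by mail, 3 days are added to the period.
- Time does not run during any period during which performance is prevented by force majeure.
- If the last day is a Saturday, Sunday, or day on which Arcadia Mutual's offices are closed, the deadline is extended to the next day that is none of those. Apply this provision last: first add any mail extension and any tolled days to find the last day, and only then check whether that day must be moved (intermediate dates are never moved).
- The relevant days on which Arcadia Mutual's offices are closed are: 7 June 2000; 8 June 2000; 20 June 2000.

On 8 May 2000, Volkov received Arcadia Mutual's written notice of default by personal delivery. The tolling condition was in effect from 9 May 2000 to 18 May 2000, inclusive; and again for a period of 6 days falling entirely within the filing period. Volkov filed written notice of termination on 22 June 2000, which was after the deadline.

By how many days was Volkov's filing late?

1 day

27 days after 8 May 2000 is June 4, 2000.
Service was not by mail, so no mail extension applies.
From May 9, 2000 through May 18, 2000 inclusive is 10 days; tolling adds 10 days: June 4, 2000 + 10 days = June 14, 2000.
Tolling adds 6 days: June 14, 2000 + 6 days = June 20, 2000.
June 20, 2000 is a listed holiday. The next qualifying day is June 21, 2000.
The deadline is June 21, 2000; from June 21, 2000 to June 22, 2000 is 1 days.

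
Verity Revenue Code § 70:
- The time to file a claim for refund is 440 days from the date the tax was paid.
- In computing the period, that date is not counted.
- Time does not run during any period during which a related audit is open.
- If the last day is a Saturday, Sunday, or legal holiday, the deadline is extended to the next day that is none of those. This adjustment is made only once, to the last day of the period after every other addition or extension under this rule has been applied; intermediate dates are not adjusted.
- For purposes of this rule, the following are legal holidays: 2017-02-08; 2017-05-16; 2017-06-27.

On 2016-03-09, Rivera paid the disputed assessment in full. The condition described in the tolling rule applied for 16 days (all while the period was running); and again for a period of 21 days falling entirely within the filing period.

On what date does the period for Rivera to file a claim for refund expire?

440 days after 2016-03-09 is May 23, 2017.
Tolling adds 16 days: May 23, 2017 + 16 days = June 8, 2017.
Tolling adds 21 days: June 8, 2017 + 21 days = June 29, 2017.
June 29, 2017 is a Thursday and not a legal holiday, so no extension applies.

June 29, 2017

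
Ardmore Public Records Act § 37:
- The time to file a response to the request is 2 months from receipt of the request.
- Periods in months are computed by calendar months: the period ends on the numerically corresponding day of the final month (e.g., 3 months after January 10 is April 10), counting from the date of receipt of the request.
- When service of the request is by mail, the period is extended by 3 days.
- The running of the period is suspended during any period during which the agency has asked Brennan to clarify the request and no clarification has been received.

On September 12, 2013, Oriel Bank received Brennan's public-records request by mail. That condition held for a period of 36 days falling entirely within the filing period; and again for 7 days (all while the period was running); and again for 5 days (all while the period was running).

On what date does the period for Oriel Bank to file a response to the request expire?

January 2, 2014

2 months after September 12, 2013 is November 12, 2013.
Service was by mail, adding 3 days: November 12, 2013 + 3 days = November 15, 2013.
Tolling adds 36 days: November 15, 2013 + 36 days = December 21, 2013.
Tolling adds 7 days: December 21, 2013 + 7 days = December 28, 2013.
Tolling adds 5 days: December 28, 2013 + 5 days = January 2, 2014.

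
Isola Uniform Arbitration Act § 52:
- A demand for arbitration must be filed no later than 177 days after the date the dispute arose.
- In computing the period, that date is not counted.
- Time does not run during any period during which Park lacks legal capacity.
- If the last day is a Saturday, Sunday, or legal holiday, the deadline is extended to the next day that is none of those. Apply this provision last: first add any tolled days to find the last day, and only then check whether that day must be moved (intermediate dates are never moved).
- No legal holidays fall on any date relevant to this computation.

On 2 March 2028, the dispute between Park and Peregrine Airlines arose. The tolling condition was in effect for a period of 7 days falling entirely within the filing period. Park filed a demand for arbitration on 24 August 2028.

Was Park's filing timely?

177 days after 2 March 2028 is August 26, 2028.
Tolling adds 7 days: August 26, 2028 + 7 days = September 2, 2028.
September 2, 2028 is Saturday; September 3, 2028 is Sunday. The next qualifying day is September 4, 2028.
The deadline is September 4, 2028; the filing on August 24, 2028 is on or before that date.

Yes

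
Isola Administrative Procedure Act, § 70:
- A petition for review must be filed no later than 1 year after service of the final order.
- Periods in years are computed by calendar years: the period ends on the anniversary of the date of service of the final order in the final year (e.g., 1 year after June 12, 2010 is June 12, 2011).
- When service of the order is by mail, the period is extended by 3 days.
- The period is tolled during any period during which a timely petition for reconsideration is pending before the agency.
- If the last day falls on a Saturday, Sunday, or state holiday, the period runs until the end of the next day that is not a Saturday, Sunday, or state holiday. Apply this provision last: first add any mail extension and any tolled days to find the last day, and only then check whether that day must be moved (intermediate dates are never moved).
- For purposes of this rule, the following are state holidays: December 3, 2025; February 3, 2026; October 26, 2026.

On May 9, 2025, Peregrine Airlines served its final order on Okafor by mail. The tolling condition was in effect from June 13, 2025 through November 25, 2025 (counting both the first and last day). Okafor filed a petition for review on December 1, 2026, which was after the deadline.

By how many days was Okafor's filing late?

35 days

1 year after May 9, 2025 is May 9, 2026.
Service was by mail, adding 3 days: May 9, 2026 + 3 days = May 12, 2026.
From June 13, 2025 through November 25, 2025 inclusive is 166 days; tolling adds 166 days: May 12, 2026 + 166 days = October 25, 2026.
October 25, 2026 is Sunday; October 26, 2026 is a listed holiday. The next qualifying day is October 27, 2026.
The deadline is October 27, 2026; from October 27, 2026 to December 1, 2026 is 35 days.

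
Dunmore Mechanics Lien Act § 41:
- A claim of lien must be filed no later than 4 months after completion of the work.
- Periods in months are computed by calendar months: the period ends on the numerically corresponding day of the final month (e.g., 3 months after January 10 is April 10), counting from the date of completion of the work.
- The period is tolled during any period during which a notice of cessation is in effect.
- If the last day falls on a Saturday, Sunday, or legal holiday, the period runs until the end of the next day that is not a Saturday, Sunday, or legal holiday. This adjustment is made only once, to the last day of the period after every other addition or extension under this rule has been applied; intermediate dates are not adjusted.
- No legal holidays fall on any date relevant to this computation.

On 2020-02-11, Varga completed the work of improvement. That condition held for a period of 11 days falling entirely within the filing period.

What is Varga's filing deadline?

June 22, 2020

4 months after 2020-02-11 is June 11, 2020.
Tolling adds 11 days: June 11, 2020 + 11 days = June 22, 2020.
June 22, 2020 is a Monday and not a legal holiday, so no extension applies.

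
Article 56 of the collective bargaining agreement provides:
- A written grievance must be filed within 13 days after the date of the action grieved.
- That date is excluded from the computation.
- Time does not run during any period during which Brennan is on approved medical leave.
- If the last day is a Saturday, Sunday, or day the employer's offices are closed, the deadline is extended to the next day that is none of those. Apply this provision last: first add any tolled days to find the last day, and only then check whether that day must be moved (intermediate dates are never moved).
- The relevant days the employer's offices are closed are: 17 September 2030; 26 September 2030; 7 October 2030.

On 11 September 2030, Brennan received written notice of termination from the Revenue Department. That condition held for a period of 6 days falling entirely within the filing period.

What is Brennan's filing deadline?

13 days after 11 September 2030 is September 24, 2030.
Tolling adds 6 days: September 24, 2030 + 6 days = September 30, 2030.
September 30, 2030 is a Monday and not a day the employer's offices are closed, so no extension applies.

September 30, 2030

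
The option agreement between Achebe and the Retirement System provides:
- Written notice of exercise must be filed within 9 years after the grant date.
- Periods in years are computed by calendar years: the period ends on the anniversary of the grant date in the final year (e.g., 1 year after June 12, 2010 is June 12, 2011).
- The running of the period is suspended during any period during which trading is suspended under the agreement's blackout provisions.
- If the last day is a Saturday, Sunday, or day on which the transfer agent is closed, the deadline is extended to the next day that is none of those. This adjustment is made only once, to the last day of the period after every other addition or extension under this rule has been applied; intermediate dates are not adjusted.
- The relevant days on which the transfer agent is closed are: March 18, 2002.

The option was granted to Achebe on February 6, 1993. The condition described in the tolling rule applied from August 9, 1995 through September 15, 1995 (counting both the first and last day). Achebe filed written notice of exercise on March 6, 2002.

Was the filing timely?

9 years after February 6, 1993 is February 6, 2002.
From August 9, 1995 through September 15, 1995 inclusive is 38 days; tolling adds 38 days: February 6, 2002 + 38 days = March 16, 2002.
March 16, 2002 is Saturday; March 17, 2002 is Sunday; March 18, 2002 is a listed holiday. The next qualifying day is March 19, 2002.
The deadline is March 19, 2002; the filing on March 6, 2002 is on or before that date.

Yes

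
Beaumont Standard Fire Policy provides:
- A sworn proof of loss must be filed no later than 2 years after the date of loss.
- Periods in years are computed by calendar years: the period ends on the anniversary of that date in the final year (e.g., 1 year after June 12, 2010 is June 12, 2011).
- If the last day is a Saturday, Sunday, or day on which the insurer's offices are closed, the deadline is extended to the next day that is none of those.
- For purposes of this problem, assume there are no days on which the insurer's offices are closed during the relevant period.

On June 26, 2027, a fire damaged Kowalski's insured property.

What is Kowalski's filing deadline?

June 26, 2029

2 years after June 26, 2027 is June 26, 2029.
June 26, 2029 is a Tuesday and not a day on which the insurer's offices are closed, so no extension applies.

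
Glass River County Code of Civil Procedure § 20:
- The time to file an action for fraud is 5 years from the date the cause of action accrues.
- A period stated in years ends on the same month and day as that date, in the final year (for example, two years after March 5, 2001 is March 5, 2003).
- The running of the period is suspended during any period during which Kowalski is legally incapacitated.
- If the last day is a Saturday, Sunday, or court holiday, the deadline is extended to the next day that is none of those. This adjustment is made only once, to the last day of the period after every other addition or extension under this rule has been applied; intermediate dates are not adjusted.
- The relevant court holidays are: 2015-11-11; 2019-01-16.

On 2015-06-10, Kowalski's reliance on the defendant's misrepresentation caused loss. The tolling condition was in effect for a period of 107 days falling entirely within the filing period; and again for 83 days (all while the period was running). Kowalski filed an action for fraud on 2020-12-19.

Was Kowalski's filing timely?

5 years after 2015-06-10 is June 10, 2020.
Tolling adds 107 days: June 10, 2020 + 107 days = September 25, 2020.
Tolling adds 83 days: September 25, 2020 + 83 days = December 17, 2020.
December 17, 2020 is a Thursday and not a court holiday, so no extension applies.
The deadline is December 17, 2020; the filing on December 19, 2020 is after that date.

No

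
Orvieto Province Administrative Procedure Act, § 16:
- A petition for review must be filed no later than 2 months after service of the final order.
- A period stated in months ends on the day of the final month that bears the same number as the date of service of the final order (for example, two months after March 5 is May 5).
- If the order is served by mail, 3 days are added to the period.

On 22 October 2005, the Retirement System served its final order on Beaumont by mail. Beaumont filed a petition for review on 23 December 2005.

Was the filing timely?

Yes

2 months after 22 October 2005 is December 22, 2005.
Service was by mail, adding 3 days: December 22, 2005 + 3 days = December 25, 2005.
The deadline is December 25, 2005; the filing on December 23, 2005 is on or before that date.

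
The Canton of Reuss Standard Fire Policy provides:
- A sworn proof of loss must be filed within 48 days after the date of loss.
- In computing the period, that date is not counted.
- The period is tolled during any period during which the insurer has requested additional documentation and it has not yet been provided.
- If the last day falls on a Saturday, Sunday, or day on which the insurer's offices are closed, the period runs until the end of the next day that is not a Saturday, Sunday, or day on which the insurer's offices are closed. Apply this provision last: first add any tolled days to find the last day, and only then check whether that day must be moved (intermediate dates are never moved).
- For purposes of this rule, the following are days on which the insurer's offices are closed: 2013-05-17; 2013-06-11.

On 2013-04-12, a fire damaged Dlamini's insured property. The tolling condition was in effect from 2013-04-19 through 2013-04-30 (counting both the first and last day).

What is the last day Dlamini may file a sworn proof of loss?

48 days after 2013-04-12 is May 30, 2013.
From April 19, 2013 through April 30, 2013 inclusive is 12 days; tolling adds 12 days: May 30, 2013 + 12 days = June 11, 2013.
June 11, 2013 is a listed holiday. The next qualifying day is June 12, 2013.

June 12, 2013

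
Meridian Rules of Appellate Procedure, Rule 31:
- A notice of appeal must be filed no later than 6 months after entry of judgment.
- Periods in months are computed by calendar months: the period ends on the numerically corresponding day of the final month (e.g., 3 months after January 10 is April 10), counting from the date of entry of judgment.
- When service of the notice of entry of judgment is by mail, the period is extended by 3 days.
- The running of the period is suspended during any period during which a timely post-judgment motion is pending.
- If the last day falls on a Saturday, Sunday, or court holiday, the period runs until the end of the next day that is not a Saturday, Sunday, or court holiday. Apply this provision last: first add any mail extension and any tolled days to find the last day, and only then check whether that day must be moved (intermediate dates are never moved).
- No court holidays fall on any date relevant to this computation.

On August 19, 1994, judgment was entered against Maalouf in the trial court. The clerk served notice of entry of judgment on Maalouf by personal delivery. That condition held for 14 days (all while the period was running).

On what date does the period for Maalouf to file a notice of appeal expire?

March 6, 1995

6 months after August 19, 1994 is February 19, 1995.
Service was not by mail, so no mail extension applies.
Tolling adds 14 days: February 19, 1995 + 14 days = March 5, 1995.
March 5, 1995 is Sunday. The next qualifying day is March 6, 1995.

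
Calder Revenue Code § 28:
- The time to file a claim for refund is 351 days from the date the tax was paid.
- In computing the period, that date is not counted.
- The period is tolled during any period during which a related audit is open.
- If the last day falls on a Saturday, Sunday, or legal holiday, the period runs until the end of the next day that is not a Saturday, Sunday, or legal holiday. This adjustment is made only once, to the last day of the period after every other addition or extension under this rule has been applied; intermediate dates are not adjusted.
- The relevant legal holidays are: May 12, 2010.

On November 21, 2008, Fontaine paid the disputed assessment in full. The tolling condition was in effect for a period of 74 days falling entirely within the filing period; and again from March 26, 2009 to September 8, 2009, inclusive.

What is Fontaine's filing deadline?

351 days after November 21, 2008 is November 7, 2009.
Tolling adds 74 days: November 7, 2009 + 74 days = January 20, 2010.
From March 26, 2009 through September 8, 2009 inclusive is 167 days; tolling adds 167 days: January 20, 2010 + 167 days = July 6, 2010.
July 6, 2010 is a Tuesday and not a legal holiday, so no extension applies.

July 6, 2010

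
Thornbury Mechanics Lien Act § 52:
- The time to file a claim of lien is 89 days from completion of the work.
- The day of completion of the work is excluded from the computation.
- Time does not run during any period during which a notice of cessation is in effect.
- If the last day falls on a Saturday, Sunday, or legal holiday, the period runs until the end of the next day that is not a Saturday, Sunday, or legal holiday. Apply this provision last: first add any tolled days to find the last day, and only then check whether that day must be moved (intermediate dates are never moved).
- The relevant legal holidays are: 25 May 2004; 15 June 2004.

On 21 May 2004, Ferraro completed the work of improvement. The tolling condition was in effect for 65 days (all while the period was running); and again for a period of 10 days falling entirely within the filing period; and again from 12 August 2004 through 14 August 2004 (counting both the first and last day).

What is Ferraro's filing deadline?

89 days after 21 May 2004 is August 18, 2004.
Tolling adds 65 days: August 18, 2004 + 65 days = October 22, 2004.
Tolling adds 10 days: October 22, 2004 + 10 days = November 1, 2004.
From August 12, 2004 through August 14, 2004 inclusive is 3 days; tolling adds 3 days: November 1, 2004 + 3 days = November 4, 2004.
November 4, 2004 is a Thursday and not a legal holiday, so no extension applies.

November 4, 2004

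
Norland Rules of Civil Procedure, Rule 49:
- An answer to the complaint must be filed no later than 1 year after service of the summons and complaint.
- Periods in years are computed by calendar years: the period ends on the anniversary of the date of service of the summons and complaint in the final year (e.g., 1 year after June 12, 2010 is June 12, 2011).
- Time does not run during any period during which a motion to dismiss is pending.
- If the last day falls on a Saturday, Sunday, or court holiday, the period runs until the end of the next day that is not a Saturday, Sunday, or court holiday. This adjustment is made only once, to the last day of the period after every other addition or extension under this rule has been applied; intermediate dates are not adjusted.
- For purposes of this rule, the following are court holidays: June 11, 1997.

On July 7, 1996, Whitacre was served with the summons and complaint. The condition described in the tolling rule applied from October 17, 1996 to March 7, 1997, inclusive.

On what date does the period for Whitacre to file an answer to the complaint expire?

1 year after July 7, 1996 is July 7, 1997.
From October 17, 1996 through March 7, 1997 inclusive is 142 days; tolling adds 142 days: July 7, 1997 + 142 days = November 26, 1997.
November 26, 1997 is a Wednesday and not a court holiday, so no extension applies.

November 26, 1997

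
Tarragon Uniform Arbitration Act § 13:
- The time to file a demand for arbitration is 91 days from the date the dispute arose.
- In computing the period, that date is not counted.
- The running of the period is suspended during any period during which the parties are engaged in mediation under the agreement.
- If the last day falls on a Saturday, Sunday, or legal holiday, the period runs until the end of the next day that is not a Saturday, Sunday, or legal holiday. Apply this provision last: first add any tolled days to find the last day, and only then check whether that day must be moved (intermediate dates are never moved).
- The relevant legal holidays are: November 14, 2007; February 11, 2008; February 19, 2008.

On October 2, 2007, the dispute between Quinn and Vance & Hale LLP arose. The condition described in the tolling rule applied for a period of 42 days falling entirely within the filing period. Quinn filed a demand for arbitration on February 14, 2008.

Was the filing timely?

No

91 days after October 2, 2007 is January 1, 2008.
Tolling adds 42 days: January 1, 2008 + 42 days = February 12, 2008.
February 12, 2008 is a Tuesday and not a legal holiday, so no extension applies.
The deadline is February 12, 2008; the filing on February 14, 2008 is after that date.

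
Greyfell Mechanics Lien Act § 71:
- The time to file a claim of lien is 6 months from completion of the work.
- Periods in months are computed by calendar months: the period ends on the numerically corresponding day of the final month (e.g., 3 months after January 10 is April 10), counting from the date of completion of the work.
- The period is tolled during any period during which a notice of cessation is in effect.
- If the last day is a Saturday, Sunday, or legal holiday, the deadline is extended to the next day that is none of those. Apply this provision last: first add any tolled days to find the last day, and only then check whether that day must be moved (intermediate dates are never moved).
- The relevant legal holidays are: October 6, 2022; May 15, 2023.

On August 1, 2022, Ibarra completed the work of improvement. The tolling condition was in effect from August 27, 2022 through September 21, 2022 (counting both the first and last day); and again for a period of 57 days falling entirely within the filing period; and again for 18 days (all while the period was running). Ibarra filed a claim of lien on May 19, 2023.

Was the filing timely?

6 months after August 1, 2022 is February 1, 2023.
From August 27, 2022 through September 21, 2022 inclusive is 26 days; tolling adds 26 days: February 1, 2023 + 26 days = February 27, 2023.
Tolling adds 57 days: February 27, 2023 + 57 days = April 25, 2023.
Tolling adds 18 days: April 25, 2023 + 18 days = May 13, 2023.
May 13, 2023 is Saturday; May 14, 2023 is Sunday; May 15, 2023 is a listed holiday. The next qualifying day is May 16, 2023.
The deadline is May 16, 2023; the filing on May 19, 2023 is after that date.

No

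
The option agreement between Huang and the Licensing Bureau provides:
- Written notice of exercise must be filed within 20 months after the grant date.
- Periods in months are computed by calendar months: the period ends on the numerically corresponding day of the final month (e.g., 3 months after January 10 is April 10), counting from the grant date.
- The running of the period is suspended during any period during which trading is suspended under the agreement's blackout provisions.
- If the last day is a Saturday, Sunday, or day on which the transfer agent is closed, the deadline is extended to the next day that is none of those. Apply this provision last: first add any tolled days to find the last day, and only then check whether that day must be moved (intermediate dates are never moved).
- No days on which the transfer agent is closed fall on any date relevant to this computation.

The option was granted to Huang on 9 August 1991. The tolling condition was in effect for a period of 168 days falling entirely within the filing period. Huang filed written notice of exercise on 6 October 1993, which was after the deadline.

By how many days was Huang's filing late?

20 months after 9 August 1991 is April 9, 1993.
Tolling adds 168 days: April 9, 1993 + 168 days = September 24, 1993.
September 24, 1993 is a Friday and not a day on which the transfer agent is closed, so no extension applies.
The deadline is September 24, 1993; from September 24, 1993 to October 6, 1993 is 12 days.

12 days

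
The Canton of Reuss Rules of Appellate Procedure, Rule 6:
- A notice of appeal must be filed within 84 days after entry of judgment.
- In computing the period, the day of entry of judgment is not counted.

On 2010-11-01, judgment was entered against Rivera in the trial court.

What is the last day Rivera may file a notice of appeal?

84 days after 2010-11-01 is January 24, 2011.

January 24, 2011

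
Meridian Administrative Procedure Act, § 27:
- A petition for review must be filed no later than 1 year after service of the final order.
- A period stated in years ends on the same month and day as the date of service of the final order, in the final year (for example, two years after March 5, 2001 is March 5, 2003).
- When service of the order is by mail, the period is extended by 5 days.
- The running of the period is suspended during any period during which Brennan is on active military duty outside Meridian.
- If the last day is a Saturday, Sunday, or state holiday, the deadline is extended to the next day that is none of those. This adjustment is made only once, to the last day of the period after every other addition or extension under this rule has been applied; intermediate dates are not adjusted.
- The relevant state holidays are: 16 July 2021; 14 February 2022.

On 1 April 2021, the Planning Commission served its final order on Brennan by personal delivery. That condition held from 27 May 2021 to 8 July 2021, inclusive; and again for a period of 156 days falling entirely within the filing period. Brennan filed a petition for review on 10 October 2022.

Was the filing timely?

Yes

1 year after 1 April 2021 is April 1, 2022.
Service was not by mail, so no mail extension applies.
From May 27, 2021 through July 8, 2021 inclusive is 43 days; tolling adds 43 days: April 1, 2022 + 43 days = May 14, 2022.
Tolling adds 156 days: May 14, 2022 + 156 days = October 17, 2022.
October 17, 2022 is a Monday and not a state holiday, so no extension applies.
The deadline is October 17, 2022; the filing on October 10, 2022 is on or before that date.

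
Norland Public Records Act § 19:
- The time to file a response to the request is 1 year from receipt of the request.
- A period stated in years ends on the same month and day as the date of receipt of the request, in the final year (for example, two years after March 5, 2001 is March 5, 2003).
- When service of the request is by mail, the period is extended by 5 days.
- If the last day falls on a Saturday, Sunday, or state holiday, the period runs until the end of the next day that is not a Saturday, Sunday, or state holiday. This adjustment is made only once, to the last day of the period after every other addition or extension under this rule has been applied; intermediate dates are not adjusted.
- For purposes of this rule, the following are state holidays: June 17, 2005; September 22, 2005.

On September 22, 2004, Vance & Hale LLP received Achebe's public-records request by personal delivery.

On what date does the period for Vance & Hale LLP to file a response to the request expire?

1 year after September 22, 2004 is September 22, 2005.
Service was not by mail, so no mail extension applies.
September 22, 2005 is a listed holiday. The next qualifying day is September 23, 2005.

September 23, 2005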